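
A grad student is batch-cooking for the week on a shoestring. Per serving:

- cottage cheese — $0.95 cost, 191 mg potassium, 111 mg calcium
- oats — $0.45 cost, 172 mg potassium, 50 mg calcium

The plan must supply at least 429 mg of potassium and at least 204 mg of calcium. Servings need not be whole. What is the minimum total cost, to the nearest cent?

cottage cheese only: max(429/191, 204/111) = 2.246 servings → $2.13.
oats only: max(429/172, 204/50) = 4.08 servings → $1.84.
cottage cheese + oats with both tight: 1.429 servings and 0.907 servings → $1.77.
The minimum over all feasible corners is $1.77.

$1.77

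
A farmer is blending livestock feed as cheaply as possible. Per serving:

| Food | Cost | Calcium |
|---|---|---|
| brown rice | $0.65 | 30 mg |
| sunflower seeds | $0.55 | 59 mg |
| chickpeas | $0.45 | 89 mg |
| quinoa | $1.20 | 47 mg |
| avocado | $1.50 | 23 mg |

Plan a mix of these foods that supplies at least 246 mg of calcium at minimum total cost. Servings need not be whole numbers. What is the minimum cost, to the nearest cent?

$1.24

Cost per mg of calcium: chickpeas $0.0051, sunflower seeds $0.0093, brown rice $0.0217, quinoa $0.0255, avocado $0.0652.
With no serving limits, use only chickpeas: 246 mg / 89 mg = 2.764 servings × $0.45 = $1.24.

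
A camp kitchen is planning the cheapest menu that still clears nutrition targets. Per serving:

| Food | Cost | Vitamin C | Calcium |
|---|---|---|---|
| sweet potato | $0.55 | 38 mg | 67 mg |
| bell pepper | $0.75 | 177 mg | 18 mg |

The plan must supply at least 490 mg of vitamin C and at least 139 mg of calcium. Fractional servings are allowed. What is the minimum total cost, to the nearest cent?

$2.63

This is a tiny linear program; its minimum lies at a vertex of the feasible set. List the vertices and price them.
sweet potato only: max(490/38, 139/67) = 12.89 servings → $7.09.
bell pepper only: max(490/177, 139/18) = 7.722 servings → $5.79.
sweet potato + bell pepper with both tight: 1.412 servings and 2.465 servings → $2.63.
The minimum over all feasible corners is $2.63.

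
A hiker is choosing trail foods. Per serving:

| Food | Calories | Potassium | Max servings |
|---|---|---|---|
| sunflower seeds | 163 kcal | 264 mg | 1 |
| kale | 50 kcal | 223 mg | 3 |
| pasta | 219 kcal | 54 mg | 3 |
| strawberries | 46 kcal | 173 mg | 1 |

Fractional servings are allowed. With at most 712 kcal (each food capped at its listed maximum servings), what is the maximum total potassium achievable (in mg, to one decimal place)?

Potassium per kcal: kale 4.46, strawberries 3.761, sunflower seeds 1.62, pasta 0.2466.
Take 3 servings of kale: uses 150 kcal, +669.0 mg potassium (running total 669.0 mg).
Take 1 serving of strawberries: uses 46 kcal, +173.0 mg potassium (running total 842.0 mg).
Take 1 serving of sunflower seeds: uses 163 kcal, +264.0 mg potassium (running total 1106.0 mg).
Take 1.612 servings of pasta: uses 353 kcal, +87.0 mg potassium (running total 1193.0 mg).
Filling greedily by potassium-per-kcal is optimal for one linear limit, giving 1193.0 mg.

1193.0 mg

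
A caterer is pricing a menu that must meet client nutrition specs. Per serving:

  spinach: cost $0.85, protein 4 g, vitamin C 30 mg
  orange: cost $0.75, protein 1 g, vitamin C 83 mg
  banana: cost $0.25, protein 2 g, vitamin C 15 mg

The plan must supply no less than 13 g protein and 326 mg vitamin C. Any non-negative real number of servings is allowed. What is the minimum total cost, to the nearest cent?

$3.52

spinach only: max(13/4, 326/30) = 10.87 servings → $9.24.
orange only: max(13/1, 326/83) = 13 servings → $9.75.
banana only: max(13/2, 326/15) = 21.73 servings → $5.43.
spinach + orange with both tight: 2.493 servings and 3.026 servings → $4.39.
spinach + banana (both tight): parallel constraints — no distinct corner.
orange + banana with both tight: 3.026 servings and 4.987 servings → $3.52.
The minimum over all feasible corners is $3.52.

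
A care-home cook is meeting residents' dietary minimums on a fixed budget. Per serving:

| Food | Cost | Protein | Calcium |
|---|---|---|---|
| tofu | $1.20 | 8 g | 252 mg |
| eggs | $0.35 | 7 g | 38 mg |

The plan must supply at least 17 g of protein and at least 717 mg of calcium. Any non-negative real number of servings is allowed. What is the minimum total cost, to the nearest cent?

Compare the cost at each extreme point of the feasible region.
tofu only: max(17/8, 717/252) = 2.845 servings → $3.41.
eggs only: max(17/7, 717/38) = 18.87 servings → $6.60.
tofu + eggs: intersection lies outside the first quadrant.
The minimum over all feasible corners is $3.41.

$3.41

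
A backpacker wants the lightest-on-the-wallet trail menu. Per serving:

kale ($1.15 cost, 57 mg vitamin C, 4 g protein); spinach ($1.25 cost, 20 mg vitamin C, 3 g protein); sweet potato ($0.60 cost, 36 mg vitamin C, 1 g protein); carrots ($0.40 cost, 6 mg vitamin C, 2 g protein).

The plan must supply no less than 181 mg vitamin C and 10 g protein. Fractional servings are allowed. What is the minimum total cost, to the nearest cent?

$3.43

For a min-cost LP with two ≥-constraints, a basic feasible solution has at most two positive variables.
kale only: max(181/57, 10/4) = 3.175 servings → $3.65.
spinach only: max(181/20, 10/3) = 9.05 servings → $11.31.
sweet potato only: max(181/36, 10/1) = 10 servings → $6.00.
carrots only: max(181/6, 10/2) = 30.17 servings → $12.07.
kale + spinach with both targets exact would need a negative amount; discard.
kale + sweet potato with both tight: 2.057 servings and 1.77 servings → $3.43.
kale + carrots: intersection lies outside the first quadrant.
spinach + sweet potato with both tight: 2.034 servings and 3.898 servings → $4.88.
spinach + carrots with both targets exact would need a negative amount; discard.
sweet potato + carrots with both tight: 4.576 servings and 2.712 servings → $3.83.
Cheapest feasible corner: $3.43.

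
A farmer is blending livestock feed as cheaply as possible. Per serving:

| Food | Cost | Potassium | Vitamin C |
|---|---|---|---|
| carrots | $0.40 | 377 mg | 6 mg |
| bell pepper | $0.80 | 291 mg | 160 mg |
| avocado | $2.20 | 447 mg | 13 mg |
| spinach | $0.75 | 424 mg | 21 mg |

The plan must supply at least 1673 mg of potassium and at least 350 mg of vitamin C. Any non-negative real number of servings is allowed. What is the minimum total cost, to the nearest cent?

This is a tiny linear program; its minimum lies at a vertex of the feasible set. List the vertices and price them.
carrots only: max(1673/377, 350/6) = 58.33 servings → $23.33.
bell pepper only: max(1673/291, 350/160) = 5.749 servings → $4.60.
avocado only: max(1673/447, 350/13) = 26.92 servings → $59.23.
spinach only: max(1673/424, 350/21) = 16.67 servings → $12.50.
carrots + bell pepper with both tight: 2.831 servings and 2.081 servings → $2.80.
carrots + avocado with both targets exact would need a negative amount; discard.
carrots + spinach with both targets exact would need a negative amount; discard.
bell pepper + avocado with both tight: 1.989 servings and 2.448 servings → $6.98.
bell pepper + spinach with both tight: 1.835 servings and 2.686 servings → $3.48.
avocado + spinach with both targets exact would need a negative amount; discard.
So the least-cost plan costs $2.80.

$2.80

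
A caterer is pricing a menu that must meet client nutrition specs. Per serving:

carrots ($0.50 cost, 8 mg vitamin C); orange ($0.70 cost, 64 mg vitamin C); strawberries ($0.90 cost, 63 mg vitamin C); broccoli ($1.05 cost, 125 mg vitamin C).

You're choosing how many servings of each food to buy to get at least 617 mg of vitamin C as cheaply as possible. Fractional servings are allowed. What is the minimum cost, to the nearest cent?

$5.18

Cost per mg of vitamin C: broccoli $0.0084, orange $0.0109, strawberries $0.0143, carrots $0.0625.
With no serving limits, use only broccoli: 617 mg / 125 mg = 4.936 servings × $1.05 = $5.18.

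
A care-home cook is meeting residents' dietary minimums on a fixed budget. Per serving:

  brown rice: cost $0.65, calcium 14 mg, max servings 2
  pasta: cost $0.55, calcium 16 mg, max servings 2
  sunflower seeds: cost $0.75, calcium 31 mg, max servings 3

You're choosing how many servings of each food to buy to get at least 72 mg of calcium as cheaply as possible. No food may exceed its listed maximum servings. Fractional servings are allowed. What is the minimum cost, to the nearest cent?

Cost per mg of calcium: sunflower seeds $0.0242, pasta $0.0344, brown rice $0.0464.
Take 2.323 servings of sunflower seeds: +72.0 mg calcium for $1.74 (total $1.74, still need 0.0 mg).
Greedy by cheapest-per-mg is optimal for a single linear constraint, so the minimum cost is $1.74.

$1.74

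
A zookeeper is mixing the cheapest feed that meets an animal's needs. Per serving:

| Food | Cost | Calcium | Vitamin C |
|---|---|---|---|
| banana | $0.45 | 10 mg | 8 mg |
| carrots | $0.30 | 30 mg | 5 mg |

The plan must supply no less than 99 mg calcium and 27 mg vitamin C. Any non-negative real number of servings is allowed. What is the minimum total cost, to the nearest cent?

$1.57

An LP optimum is at a vertex; with two nutrient constraints at most two foods are used. Check each candidate.
banana only: max(99/10, 27/8) = 9.9 servings → $4.46.
carrots only: max(99/30, 27/5) = 5.4 servings → $1.62.
banana + carrots with both tight: 1.658 servings and 2.747 servings → $1.57.
So the least-cost plan costs $1.57.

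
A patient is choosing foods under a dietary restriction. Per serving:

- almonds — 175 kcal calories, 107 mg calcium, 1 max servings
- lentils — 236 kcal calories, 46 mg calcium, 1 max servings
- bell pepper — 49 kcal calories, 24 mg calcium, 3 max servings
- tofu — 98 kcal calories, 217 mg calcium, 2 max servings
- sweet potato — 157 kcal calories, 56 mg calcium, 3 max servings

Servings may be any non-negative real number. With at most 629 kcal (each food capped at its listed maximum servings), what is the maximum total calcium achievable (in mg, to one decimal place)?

652.6 mg

Calcium per kcal: tofu 2.214, almonds 0.6114, bell pepper 0.4898, sweet potato 0.3567, lentils 0.1949.
Take 2 servings of tofu: uses 196 kcal, +434.0 mg calcium (running total 434.0 mg).
Take 1 serving of almonds: uses 175 kcal, +107.0 mg calcium (running total 541.0 mg).
Take 3 servings of bell pepper: uses 147 kcal, +72.0 mg calcium (running total 613.0 mg).
Take 0.707 servings of sweet potato: uses 111 kcal, +39.6 mg calcium (running total 652.6 mg).
Filling greedily by calcium-per-kcal is optimal for one linear limit, giving 652.6 mg.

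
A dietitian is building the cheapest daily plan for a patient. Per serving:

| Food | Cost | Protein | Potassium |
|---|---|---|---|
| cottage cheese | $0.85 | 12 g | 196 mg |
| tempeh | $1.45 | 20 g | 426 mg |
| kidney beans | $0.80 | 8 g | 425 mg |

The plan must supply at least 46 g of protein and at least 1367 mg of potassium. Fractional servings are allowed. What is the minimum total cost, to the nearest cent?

$3.67

Two binding constraints pin down two serving amounts, so the optimal mix uses at most two foods. The candidates are each food alone (scaled to the tighter of protein/potassium) and each pair with both constraints tight.
cottage cheese only: max(46/12, 1367/196) = 6.974 servings → $5.93.
tempeh only: max(46/20, 1367/426) = 3.209 servings → $4.65.
kidney beans only: max(46/8, 1367/425) = 5.75 servings → $4.60.
cottage cheese + tempeh: intersection lies outside the first quadrant.
cottage cheese + kidney beans with both tight: 2.439 servings and 2.092 servings → $3.75.
tempeh + kidney beans with both tight: 1.692 servings and 1.521 servings → $3.67.
Cheapest feasible corner: $3.67.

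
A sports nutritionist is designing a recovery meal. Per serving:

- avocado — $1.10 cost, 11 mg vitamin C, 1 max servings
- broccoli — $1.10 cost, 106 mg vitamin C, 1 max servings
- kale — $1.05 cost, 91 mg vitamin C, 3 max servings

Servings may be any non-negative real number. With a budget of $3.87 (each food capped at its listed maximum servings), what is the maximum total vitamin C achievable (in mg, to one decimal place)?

Vitamin C per dollar: broccoli 96.36, kale 86.67, avocado 10.
Take 1 serving of broccoli: spends $1.10, +106.0 mg vitamin C (running total 106.0 mg).
Take 2.638 servings of kale: spends $2.77, +240.1 mg vitamin C (running total 346.1 mg).
Greedy by best ratio exhausts the cost allowance optimally: 346.1 mg.

346.1 mg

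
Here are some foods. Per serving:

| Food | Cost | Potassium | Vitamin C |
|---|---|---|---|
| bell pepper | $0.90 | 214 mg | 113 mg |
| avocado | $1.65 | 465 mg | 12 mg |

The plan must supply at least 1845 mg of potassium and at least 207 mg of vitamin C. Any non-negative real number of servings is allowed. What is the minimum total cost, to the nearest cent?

With two linear requirements the optimum uses one or two foods; enumerate the corners.
bell pepper only: max(1845/214, 207/113) = 8.621 servings → $7.76.
avocado only: max(1845/465, 207/12) = 17.25 servings → $28.46.
bell pepper + avocado with both tight: 1.483 servings and 3.285 servings → $6.76.
Cheapest feasible corner: $6.76.

$6.76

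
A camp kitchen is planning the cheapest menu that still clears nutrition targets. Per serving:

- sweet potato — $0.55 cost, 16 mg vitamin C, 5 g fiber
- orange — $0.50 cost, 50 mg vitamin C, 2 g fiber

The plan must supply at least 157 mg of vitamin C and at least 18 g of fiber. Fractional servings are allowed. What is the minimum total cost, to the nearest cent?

$2.62

sweet potato only: max(157/16, 18/5) = 9.812 servings → $5.40.
orange only: max(157/50, 18/2) = 9 servings → $4.50.
sweet potato + orange with both tight: 2.688 servings and 2.28 servings → $2.62.
The minimum over all feasible corners is $2.62.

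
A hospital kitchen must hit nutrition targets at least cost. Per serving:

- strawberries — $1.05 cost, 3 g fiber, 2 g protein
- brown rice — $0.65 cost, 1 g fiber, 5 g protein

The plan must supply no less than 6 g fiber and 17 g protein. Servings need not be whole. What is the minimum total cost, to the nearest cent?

$3.00

For a min-cost LP with two ≥-constraints, a basic feasible solution has at most two positive variables.
strawberries only: max(6/3, 17/2) = 8.5 servings → $8.93.
brown rice only: max(6/1, 17/5) = 6 servings → $3.90.
strawberries + brown rice with both tight: 1 serving and 3 servings → $3.00.
So the least-cost plan costs $3.00.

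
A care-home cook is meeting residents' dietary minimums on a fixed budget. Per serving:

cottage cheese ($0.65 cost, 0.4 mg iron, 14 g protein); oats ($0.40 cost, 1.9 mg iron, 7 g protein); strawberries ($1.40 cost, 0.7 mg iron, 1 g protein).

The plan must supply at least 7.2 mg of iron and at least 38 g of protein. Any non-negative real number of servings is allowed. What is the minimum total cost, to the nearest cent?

Two binding constraints pin down two serving amounts, so the optimal mix uses at most two foods. The candidates are each food alone (scaled to the tighter of iron/protein) and each pair with both constraints tight.
cottage cheese only: max(7.2/0.4, 38/14) = 18 servings → $11.70.
oats only: max(7.2/1.9, 38/7) = 5.429 servings → $2.17.
strawberries only: max(7.2/0.7, 38/1) = 38 servings → $53.20.
cottage cheese + oats with both tight: 0.916 servings and 3.597 servings → $2.03.
cottage cheese + strawberries with both tight: 2.064 servings and 9.106 servings → $14.09.
oats + strawberries: intersection lies outside the first quadrant.
The minimum over all feasible corners is $2.03.

$2.03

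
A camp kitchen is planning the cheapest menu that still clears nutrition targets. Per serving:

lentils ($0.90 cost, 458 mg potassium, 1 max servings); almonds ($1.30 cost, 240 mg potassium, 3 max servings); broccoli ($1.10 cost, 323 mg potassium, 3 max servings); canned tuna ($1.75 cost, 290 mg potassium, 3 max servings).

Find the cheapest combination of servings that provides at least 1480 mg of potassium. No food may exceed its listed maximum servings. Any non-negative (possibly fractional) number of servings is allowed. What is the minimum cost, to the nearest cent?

Cost per mg of potassium: lentils $0.0020, broccoli $0.0034, almonds $0.0054, canned tuna $0.0060.
Take 1 serving of lentils: +458.0 mg potassium for $0.90 (total $0.90, still need 1022.0 mg).
Take 3 servings of broccoli: +969.0 mg potassium for $3.30 (total $4.20, still need 53.0 mg).
Take 0.2208 servings of almonds: +53.0 mg potassium for $0.29 (total $4.49, still need 0.0 mg).
Filling from the cheapest source first is optimal under one linear minimum: $4.49.

$4.49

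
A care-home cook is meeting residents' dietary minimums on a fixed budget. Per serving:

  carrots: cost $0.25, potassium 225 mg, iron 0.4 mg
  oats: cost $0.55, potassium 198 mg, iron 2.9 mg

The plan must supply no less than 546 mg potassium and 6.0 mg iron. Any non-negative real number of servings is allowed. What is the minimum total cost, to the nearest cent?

carrots only: max(546/225, 6.0/0.4) = 15 servings → $3.75.
oats only: max(546/198, 6.0/2.9) = 2.758 servings → $1.52.
carrots + oats with both tight: 0.6897 servings and 1.974 servings → $1.26.
So the least-cost plan costs $1.26.

$1.26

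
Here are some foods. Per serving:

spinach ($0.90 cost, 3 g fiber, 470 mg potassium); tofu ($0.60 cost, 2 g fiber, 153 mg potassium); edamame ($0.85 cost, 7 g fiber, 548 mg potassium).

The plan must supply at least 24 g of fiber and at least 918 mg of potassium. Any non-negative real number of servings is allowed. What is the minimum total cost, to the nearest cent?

Check every corner: each single food scaled to meet both minima, and each pair solved so both constraints bind.
spinach only: max(24/3, 918/470) = 8 servings → $7.20.
tofu only: max(24/2, 918/153) = 12 servings → $7.20.
edamame only: max(24/7, 918/548) = 3.429 servings → $2.91.
spinach + tofu: the both-tight solution has a negative serving — not a feasible corner.
spinach + edamame with both targets exact would need a negative amount; discard.
tofu + edamame: intersection lies outside the first quadrant.
Cheapest feasible corner: $2.91.

$2.91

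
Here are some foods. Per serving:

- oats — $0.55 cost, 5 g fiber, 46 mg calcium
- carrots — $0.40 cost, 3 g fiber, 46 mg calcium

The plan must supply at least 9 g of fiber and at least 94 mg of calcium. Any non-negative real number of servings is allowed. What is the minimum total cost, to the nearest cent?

A basic optimal solution has at most two foods positive. Try each food alone and each pair with both targets met exactly.
oats only: max(9/5, 94/46) = 2.043 servings → $1.12.
carrots only: max(9/3, 94/46) = 3 servings → $1.20.
oats + carrots with both tight: 1.435 servings and 0.6087 servings → $1.03.
Cheapest feasible corner: $1.03.

$1.03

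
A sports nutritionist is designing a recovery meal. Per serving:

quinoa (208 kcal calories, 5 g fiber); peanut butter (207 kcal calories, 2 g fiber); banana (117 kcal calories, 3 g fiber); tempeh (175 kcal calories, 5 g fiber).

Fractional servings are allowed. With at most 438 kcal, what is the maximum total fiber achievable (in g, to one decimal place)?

Fiber per kcal: tempeh 0.02857, banana 0.02564, quinoa 0.02404, peanut butter 0.009662.
With no serving limits, spend the whole calories allowance on tempeh: 438 kcal / 175 kcal × 5 g = 12.5 g.

12.5 g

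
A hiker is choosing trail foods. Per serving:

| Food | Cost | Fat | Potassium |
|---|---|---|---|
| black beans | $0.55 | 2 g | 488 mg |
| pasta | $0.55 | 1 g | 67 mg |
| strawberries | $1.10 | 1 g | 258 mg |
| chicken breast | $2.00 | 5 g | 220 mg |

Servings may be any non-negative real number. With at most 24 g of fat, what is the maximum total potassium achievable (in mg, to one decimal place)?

6192.0 mg

Potassium per g fat: strawberries 258, black beans 244, pasta 67, chicken breast 44.
With no serving limits, spend the whole fat allowance on strawberries: 24 g / 1 g × 258 mg = 6192.0 mg.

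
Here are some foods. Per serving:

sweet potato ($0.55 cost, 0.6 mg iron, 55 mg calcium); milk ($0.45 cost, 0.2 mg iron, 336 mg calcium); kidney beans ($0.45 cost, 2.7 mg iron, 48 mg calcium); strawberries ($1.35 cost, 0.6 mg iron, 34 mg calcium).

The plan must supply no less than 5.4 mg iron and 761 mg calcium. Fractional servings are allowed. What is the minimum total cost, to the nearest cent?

The cheapest plan sits at a corner of the feasible region — with two constraints it uses at most two foods.
sweet potato only: max(5.4/0.6, 761/55) = 13.84 servings → $7.61.
milk only: max(5.4/0.2, 761/336) = 27 servings → $12.15.
kidney beans only: max(5.4/2.7, 761/48) = 15.85 servings → $7.13.
strawberries only: max(5.4/0.6, 761/34) = 22.38 servings → $30.22.
sweet potato + milk with both tight: 8.721 servings and 0.8374 servings → $5.17.
sweet potato + kidney beans with both targets exact would need a negative amount; discard.
sweet potato + strawberries: the both-tight solution has a negative serving — not a feasible corner.
milk + kidney beans with both tight: 2 servings and 1.852 servings → $1.73.
milk + strawberries with both tight: 1.401 servings and 8.533 servings → $12.15.
kidney beans + strawberries with both targets exact would need a negative amount; discard.
So the least-cost plan costs $1.73.

$1.73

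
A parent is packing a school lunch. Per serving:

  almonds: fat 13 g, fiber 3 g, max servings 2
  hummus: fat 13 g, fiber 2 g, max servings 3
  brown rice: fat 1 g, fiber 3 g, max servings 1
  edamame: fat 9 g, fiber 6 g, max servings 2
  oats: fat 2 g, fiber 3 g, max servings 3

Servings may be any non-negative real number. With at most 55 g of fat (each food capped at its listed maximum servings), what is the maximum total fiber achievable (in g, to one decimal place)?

30.6 g

Fiber per g fat: brown rice 3, oats 1.5, edamame 0.6667, almonds 0.2308, hummus 0.1538.
Take 1 serving of brown rice: uses 1 g fat, +3.0 g fiber (running total 3.0 g).
Take 3 servings of oats: uses 6 g fat, +9.0 g fiber (running total 12.0 g).
Take 2 servings of edamame: uses 18 g fat, +12.0 g fiber (running total 24.0 g).
Take 2 servings of almonds: uses 26 g fat, +6.0 g fiber (running total 30.0 g).
Take 0.3077 servings of hummus: uses 4 g fat, +0.6 g fiber (running total 30.6 g).
Greedy by best ratio exhausts the fat allowance optimally: 30.6 g.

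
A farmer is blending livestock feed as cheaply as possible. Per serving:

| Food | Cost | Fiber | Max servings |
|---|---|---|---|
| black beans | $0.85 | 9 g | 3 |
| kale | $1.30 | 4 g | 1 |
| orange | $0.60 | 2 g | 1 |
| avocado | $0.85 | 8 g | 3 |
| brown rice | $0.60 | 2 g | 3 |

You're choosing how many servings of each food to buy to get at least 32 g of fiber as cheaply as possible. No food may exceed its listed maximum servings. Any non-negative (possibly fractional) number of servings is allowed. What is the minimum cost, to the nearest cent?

$3.08

Cost per g of fiber: black beans $0.0944, avocado $0.1062, orange $0.3000, brown rice $0.3000, kale $0.3250.
Take 3 servings of black beans: +27.0 g fiber for $2.55 (total $2.55, still need 5.0 g).
Take 0.625 servings of avocado: +5.0 g fiber for $0.53 (total $3.08, still need 0.0 g).
Greedy by cheapest-per-g is optimal for a single linear constraint, so the minimum cost is $3.08.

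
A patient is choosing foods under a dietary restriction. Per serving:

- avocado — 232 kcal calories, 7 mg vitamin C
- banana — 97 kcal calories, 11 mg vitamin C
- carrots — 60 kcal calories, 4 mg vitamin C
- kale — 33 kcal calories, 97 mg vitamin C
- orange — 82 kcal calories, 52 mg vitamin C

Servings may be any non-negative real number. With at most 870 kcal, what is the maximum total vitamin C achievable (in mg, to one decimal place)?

2557.3 mg

Vitamin C per kcal: kale 2.939, orange 0.6341, banana 0.1134, carrots 0.06667, avocado 0.03017.
With no serving limits, spend the whole calories allowance on kale: 870 kcal / 33 kcal × 97 mg = 2557.3 mg.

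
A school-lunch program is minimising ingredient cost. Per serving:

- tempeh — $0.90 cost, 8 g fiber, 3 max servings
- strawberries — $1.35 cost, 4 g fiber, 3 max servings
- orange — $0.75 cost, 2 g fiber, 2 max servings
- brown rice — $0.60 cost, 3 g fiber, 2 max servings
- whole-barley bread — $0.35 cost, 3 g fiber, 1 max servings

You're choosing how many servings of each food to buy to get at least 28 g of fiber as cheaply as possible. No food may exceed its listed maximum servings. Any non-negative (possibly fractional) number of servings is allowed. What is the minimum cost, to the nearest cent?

Cost per g of fiber: tempeh $0.1125, whole-barley bread $0.1167, brown rice $0.2000, strawberries $0.3375, orange $0.3750.
Take 3 servings of tempeh: +24.0 g fiber for $2.70 (total $2.70, still need 4.0 g).
Take 1 serving of whole-barley bread: +3.0 g fiber for $0.35 (total $3.05, still need 1.0 g).
Take 0.3333 servings of brown rice: +1.0 g fiber for $0.20 (total $3.25, still need 0.0 g).
Filling from the cheapest source first is optimal under one linear minimum: $3.25.

$3.25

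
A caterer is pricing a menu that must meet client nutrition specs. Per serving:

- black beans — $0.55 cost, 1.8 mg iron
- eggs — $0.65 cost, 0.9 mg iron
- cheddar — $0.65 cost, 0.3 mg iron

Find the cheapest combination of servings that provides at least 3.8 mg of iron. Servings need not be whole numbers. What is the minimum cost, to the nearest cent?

Cost per mg of iron: black beans $0.3056, eggs $0.7222, cheddar $2.1667.
With no serving limits, use only black beans: 3.8 mg / 1.8 mg = 2.111 servings × $0.55 = $1.16.

$1.16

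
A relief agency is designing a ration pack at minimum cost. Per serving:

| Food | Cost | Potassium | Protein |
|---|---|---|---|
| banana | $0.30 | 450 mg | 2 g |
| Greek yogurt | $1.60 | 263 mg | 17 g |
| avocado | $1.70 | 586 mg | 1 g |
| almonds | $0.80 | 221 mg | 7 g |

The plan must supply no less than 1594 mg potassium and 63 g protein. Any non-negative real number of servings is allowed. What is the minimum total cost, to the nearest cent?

Minimising a linear cost over {potassium ≥ 1594, protein ≥ 63, servings ≥ 0} — the optimum is at a vertex, using one or two foods.
banana only: max(1594/450, 63/2) = 31.5 servings → $9.45.
Greek yogurt only: max(1594/263, 63/17) = 6.061 servings → $9.70.
avocado only: max(1594/586, 63/1) = 63 servings → $107.10.
almonds only: max(1594/221, 63/7) = 9 servings → $7.20.
banana + Greek yogurt with both tight: 1.478 servings and 3.532 servings → $6.09.
banana + avocado: intersection lies outside the first quadrant.
banana + almonds: intersection lies outside the first quadrant.
Greek yogurt + avocado with both tight: 3.642 servings and 1.086 servings → $7.67.
Greek yogurt + almonds with both tight: 1.443 servings and 5.495 servings → $6.71.
avocado + almonds: the both-tight solution has a negative serving — not a feasible corner.
The minimum over all feasible corners is $6.09.

$6.09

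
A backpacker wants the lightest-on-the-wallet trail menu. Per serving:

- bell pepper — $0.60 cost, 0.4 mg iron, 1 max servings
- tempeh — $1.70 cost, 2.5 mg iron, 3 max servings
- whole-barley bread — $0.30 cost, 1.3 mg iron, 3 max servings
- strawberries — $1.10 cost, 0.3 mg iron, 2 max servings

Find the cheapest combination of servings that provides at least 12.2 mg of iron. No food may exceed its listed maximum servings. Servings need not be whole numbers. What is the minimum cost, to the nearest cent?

Cost per mg of iron: whole-barley bread $0.2308, tempeh $0.6800, bell pepper $1.5000, strawberries $3.6667.
Take 3 servings of whole-barley bread: +3.9 mg iron for $0.90 (total $0.90, still need 8.3 mg).
Take 3 servings of tempeh: +7.5 mg iron for $5.10 (total $6.00, still need 0.8 mg).
Take 1 serving of bell pepper: +0.4 mg iron for $0.60 (total $6.60, still need 0.4 mg).
Take 1.333 servings of strawberries: +0.4 mg iron for $1.47 (total $8.07, still need 0.0 mg).
Greedy by cheapest-per-mg is optimal for a single linear constraint, so the minimum cost is $8.07.

$8.07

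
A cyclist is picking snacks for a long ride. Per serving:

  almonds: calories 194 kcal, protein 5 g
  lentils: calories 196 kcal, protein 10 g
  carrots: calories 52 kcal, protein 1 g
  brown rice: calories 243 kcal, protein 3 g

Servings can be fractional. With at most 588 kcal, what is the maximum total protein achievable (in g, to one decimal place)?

30.0 g

Protein per kcal: lentils 0.05102, almonds 0.02577, carrots 0.01923, brown rice 0.01235.
With no serving limits, spend the whole calories allowance on lentils: 588 kcal / 196 kcal × 10 g = 30.0 g.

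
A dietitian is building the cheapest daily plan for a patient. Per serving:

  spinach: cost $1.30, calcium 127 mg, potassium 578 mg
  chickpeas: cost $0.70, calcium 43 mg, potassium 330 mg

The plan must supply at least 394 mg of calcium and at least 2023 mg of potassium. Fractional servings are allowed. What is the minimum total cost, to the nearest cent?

For a min-cost LP with two ≥-constraints, a basic feasible solution has at most two positive variables.
spinach only: max(394/127, 2023/578) = 3.5 servings → $4.55.
chickpeas only: max(394/43, 2023/330) = 9.163 servings → $6.41.
spinach + chickpeas with both tight: 2.523 servings and 1.711 servings → $4.48.
Cheapest feasible corner: $4.48.

$4.48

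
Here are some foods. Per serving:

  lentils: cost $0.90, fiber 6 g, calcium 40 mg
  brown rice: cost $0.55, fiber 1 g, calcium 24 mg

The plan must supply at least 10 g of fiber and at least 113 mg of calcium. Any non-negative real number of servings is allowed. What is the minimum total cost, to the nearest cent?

lentils only: max(10/6, 113/40) = 2.825 servings → $2.54.
brown rice only: max(10/1, 113/24) = 10 servings → $5.50.
lentils + brown rice with both tight: 1.221 servings and 2.673 servings → $2.57.
The minimum over all feasible corners is $2.54.

$2.54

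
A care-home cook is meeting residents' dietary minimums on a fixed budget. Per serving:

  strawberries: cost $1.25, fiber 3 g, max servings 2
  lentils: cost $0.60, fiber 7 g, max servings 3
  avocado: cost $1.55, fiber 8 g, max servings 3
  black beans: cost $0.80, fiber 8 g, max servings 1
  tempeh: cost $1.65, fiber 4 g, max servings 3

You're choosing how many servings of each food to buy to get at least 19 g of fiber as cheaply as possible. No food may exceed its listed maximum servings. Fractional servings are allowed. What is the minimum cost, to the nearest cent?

Cost per g of fiber: lentils $0.0857, black beans $0.1000, avocado $0.1938, tempeh $0.4125, strawberries $0.4167.
Take 2.714 servings of lentils: +19.0 g fiber for $1.63 (total $1.63, still need 0.0 g).
Greedy by cheapest-per-g is optimal for a single linear constraint, so the minimum cost is $1.63.

$1.63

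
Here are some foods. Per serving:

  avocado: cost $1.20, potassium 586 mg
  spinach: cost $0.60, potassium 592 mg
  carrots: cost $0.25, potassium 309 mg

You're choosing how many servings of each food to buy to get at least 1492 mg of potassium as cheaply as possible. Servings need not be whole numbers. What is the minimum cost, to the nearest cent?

Cost per mg of potassium: carrots $0.0008, spinach $0.0010, avocado $0.0020.
With no serving limits, use only carrots: 1492 mg / 309 mg = 4.828 servings × $0.25 = $1.21.

$1.21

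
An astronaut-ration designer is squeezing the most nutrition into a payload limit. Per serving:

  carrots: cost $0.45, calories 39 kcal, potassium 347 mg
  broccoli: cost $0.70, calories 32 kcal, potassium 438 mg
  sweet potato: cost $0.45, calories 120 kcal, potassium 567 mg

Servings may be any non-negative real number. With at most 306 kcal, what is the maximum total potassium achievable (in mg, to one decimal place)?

Potassium per kcal: broccoli 13.69, carrots 8.897, sweet potato 4.725.
With no serving limits, spend the whole calories allowance on broccoli: 306 kcal / 32 kcal × 438 mg = 4188.4 mg.

4188.4 mg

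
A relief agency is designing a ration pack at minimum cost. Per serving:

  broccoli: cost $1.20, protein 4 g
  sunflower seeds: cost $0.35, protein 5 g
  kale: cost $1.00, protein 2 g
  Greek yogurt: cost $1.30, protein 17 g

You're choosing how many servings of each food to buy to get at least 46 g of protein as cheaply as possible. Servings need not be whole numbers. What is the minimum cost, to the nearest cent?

Cost per g of protein: sunflower seeds $0.0700, Greek yogurt $0.0765, broccoli $0.3000, kale $0.5000.
With no serving limits, use only sunflower seeds: 46 g / 5 g = 9.2 servings × $0.35 = $3.22.

$3.22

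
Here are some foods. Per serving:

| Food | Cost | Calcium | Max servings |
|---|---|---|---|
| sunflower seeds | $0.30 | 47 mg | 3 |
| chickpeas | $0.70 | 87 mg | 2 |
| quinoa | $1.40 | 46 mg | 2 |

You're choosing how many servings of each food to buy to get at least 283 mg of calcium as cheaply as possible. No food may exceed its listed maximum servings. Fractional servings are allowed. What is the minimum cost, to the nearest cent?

$2.04

Cost per mg of calcium: sunflower seeds $0.0064, chickpeas $0.0080, quinoa $0.0304.
Take 3 servings of sunflower seeds: +141.0 mg calcium for $0.90 (total $0.90, still need 142.0 mg).
Take 1.632 servings of chickpeas: +142.0 mg calcium for $1.14 (total $2.04, still need 0.0 mg).
Filling from the cheapest source first is optimal under one linear minimum: $2.04.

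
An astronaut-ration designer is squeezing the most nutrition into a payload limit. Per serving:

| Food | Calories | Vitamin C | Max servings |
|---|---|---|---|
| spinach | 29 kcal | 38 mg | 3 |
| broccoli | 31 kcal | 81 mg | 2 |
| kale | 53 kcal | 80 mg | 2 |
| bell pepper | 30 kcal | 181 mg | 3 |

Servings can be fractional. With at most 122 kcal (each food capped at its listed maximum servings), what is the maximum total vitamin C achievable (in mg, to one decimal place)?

Vitamin C per kcal: bell pepper 6.033, broccoli 2.613, kale 1.509, spinach 1.31.
Take 3 servings of bell pepper: uses 90 kcal, +543.0 mg vitamin C (running total 543.0 mg).
Take 1.032 servings of broccoli: uses 32 kcal, +83.6 mg vitamin C (running total 626.6 mg).
Greedy by best ratio exhausts the calories allowance optimally: 626.6 mg.

626.6 mg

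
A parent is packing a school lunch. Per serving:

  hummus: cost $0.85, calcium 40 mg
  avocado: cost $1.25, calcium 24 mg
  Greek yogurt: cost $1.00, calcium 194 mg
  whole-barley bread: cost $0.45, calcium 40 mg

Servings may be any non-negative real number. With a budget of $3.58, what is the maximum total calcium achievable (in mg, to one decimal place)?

694.5 mg

Calcium per dollar: Greek yogurt 194, whole-barley bread 88.89, hummus 47.06, avocado 19.2.
With no serving limits, spend the whole cost allowance on Greek yogurt: $3.58 / $1.00 × 194 mg = 694.5 mg.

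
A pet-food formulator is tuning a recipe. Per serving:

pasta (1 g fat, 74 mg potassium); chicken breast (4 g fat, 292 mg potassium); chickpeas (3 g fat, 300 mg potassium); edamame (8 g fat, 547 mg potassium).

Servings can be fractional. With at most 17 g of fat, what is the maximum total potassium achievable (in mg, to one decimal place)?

Potassium per g fat: chickpeas 100, pasta 74, chicken breast 73, edamame 68.38.
With no serving limits, spend the whole fat allowance on chickpeas: 17 g / 3 g × 300 mg = 1700.0 mg.

1700.0 mg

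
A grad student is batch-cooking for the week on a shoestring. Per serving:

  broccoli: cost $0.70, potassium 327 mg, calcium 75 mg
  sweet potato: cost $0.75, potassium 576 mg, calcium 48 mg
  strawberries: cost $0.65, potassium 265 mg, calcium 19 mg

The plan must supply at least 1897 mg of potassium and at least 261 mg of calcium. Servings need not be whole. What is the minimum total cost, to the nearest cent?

Compare the cost at each extreme point of the feasible region.
broccoli only: max(1897/327, 261/75) = 5.801 servings → $4.06.
sweet potato only: max(1897/576, 261/48) = 5.438 servings → $4.08.
strawberries only: max(1897/265, 261/19) = 13.74 servings → $8.93.
broccoli + sweet potato with both tight: 2.155 servings and 2.07 servings → $3.06.
broccoli + strawberries with both tight: 2.424 servings and 4.167 servings → $4.41.
sweet potato + strawberries: intersection lies outside the first quadrant.
The minimum over all feasible corners is $3.06.

$3.06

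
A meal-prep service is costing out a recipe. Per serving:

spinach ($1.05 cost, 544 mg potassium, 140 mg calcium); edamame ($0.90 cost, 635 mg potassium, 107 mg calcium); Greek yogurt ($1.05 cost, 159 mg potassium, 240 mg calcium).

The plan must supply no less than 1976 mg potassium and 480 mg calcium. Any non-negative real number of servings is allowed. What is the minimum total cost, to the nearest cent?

The cheapest plan sits at a corner of the feasible region — with two constraints it uses at most two foods.
spinach only: max(1976/544, 480/140) = 3.632 servings → $3.81.
edamame only: max(1976/635, 480/107) = 4.486 servings → $4.04.
Greek yogurt only: max(1976/159, 480/240) = 12.43 servings → $13.05.
spinach + edamame with both tight: 3.042 servings and 0.5057 servings → $3.65.
spinach + Greek yogurt: the both-tight solution has a negative serving — not a feasible corner.
edamame + Greek yogurt with both tight: 2.939 servings and 0.6896 servings → $3.37.
Cheapest feasible corner: $3.37.

$3.37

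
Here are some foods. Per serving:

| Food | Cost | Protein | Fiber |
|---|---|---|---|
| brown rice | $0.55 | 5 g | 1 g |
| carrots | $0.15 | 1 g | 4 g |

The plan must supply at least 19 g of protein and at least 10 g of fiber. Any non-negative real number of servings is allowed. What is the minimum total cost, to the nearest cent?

An LP optimum is at a vertex; with two nutrient constraints at most two foods are used. Check each candidate.
brown rice only: max(19/5, 10/1) = 10 servings → $5.50.
carrots only: max(19/1, 10/4) = 19 servings → $2.85.
brown rice + carrots with both tight: 3.474 servings and 1.632 servings → $2.16.
So the least-cost plan costs $2.16.

$2.16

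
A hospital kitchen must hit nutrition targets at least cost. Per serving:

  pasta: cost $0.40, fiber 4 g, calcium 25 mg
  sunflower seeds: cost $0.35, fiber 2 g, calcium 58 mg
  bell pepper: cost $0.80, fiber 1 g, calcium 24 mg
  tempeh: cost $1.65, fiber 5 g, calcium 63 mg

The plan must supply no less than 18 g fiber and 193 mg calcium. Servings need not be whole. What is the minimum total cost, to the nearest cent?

$2.07

pasta only: max(18/4, 193/25) = 7.72 servings → $3.09.
sunflower seeds only: max(18/2, 193/58) = 9 servings → $3.15.
bell pepper only: max(18/1, 193/24) = 18 servings → $14.40.
tempeh only: max(18/5, 193/63) = 3.6 servings → $5.94.
pasta + sunflower seeds with both tight: 3.615 servings and 1.769 servings → $2.07.
pasta + bell pepper with both tight: 3.366 servings and 4.535 servings → $4.97.
pasta + tempeh with both tight: 1.331 servings and 2.535 servings → $4.72.
sunflower seeds + bell pepper: the both-tight solution has a negative serving — not a feasible corner.
sunflower seeds + tempeh: the both-tight solution has a negative serving — not a feasible corner.
bell pepper + tempeh with both targets exact would need a negative amount; discard.
Cheapest feasible corner: $2.07.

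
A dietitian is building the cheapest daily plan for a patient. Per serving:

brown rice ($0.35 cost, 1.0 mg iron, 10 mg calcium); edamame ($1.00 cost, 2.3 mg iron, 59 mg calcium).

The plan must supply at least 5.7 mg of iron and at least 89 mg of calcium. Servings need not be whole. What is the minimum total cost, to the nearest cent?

brown rice only: max(5.7/1.0, 89/10) = 8.9 servings → $3.12.
edamame only: max(5.7/2.3, 89/59) = 2.478 servings → $2.48.
brown rice + edamame with both tight: 3.656 servings and 0.8889 servings → $2.17.
Cheapest feasible corner: $2.17.

$2.17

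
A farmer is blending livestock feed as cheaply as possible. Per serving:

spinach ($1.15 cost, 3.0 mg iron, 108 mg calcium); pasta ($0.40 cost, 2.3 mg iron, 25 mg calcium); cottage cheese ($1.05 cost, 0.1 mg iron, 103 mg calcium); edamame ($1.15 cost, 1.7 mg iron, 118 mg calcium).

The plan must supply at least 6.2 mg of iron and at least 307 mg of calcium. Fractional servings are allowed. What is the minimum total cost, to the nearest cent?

$3.11

Minimising a linear cost over {iron ≥ 6.2, calcium ≥ 307, servings ≥ 0} — the optimum is at a vertex, using one or two foods.
spinach only: max(6.2/3.0, 307/108) = 2.843 servings → $3.27.
pasta only: max(6.2/2.3, 307/25) = 12.28 servings → $4.91.
cottage cheese only: max(6.2/0.1, 307/103) = 62 servings → $65.10.
edamame only: max(6.2/1.7, 307/118) = 3.647 servings → $4.19.
spinach + pasta with both targets exact would need a negative amount; discard.
spinach + cottage cheese with both tight: 2.039 servings and 0.8431 servings → $3.23.
spinach + edamame with both tight: 1.231 servings and 1.475 servings → $3.11.
pasta + cottage cheese with both tight: 2.593 servings and 2.351 servings → $3.51.
pasta + edamame with both tight: 0.9161 servings and 2.408 servings → $3.14.
cottage cheese + edamame: the both-tight solution has a negative serving — not a feasible corner.
So the least-cost plan costs $3.11.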